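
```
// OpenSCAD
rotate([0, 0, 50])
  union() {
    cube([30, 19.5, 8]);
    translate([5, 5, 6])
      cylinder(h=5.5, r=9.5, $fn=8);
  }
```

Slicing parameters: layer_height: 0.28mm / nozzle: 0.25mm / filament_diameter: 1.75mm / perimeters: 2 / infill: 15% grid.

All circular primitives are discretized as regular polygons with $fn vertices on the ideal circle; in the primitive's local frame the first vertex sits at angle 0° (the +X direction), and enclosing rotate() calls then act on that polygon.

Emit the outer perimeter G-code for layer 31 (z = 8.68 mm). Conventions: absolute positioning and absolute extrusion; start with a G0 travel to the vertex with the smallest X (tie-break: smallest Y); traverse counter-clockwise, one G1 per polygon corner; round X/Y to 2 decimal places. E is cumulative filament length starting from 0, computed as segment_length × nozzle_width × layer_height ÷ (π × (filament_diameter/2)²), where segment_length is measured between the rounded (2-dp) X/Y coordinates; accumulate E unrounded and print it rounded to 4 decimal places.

At z = 8.68 mm: the cube is absent (z outside [0, 8]); the cylinder at (5, 5): section is a regular 8-gon, circumradius r=9.5; Merging all regions: only the r=9.5 cylinder at (5, 5) is present, so the union is just that shape — 1 connected region; (whole slice rotated 50° about Z — lengths, areas and connectivity unchanged). The outline is a single polygon with 8 vertices. Extrusion per mm of travel: 0.25 × 0.28 / (π × 0.875²) = 0.029103. Accumulating E over each segment gives final E = 1.6927.

G0 X-10.08 Y6.22 Z8.68
G1 X-6.72 Y-0.23 E0.2117
G1 X0.21 Y-2.42 E0.4232
G1 X6.66 Y0.94 E0.6348
G1 X8.85 Y7.87 E0.8463
G1 X5.49 Y14.32 E1.0580
G1 X-1.44 Y16.51 E1.2695
G1 X-7.89 Y13.15 E1.4812
G1 X-10.08 Y6.22 E1.6927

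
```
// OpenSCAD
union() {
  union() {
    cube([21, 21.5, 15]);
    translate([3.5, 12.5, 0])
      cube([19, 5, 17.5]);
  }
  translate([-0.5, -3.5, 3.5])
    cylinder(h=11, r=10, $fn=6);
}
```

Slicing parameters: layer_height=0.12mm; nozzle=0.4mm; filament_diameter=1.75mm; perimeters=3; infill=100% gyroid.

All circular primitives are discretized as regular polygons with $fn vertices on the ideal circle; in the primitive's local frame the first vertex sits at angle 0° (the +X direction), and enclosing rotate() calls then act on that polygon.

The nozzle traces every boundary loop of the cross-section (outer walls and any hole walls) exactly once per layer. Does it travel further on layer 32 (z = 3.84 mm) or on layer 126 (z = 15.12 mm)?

Layer 32 (z = 3.84): the 21×21.5 cube contributes its full rectangle (perimeter 85.00 mm); the cube at (3.5, 12.5) (footprint 19×5) is included at this height (perimeter 48.00 mm); Taking the union: the regions partially overlap (shared area 87.50 mm²), so the edge portions inside another operand are dropped and the merged outline is re-measured after clipping — boundary = 88.00 mm; the cylinder at (-0.5, -3.5): section is a regular 6-gon, circumradius r=10 (perimeter = 2·6·10.000·sin(180°/6) = 60.00 mm); Merging all regions: the regions partially overlap (shared area 30.91 mm²), so the edge portions inside another operand are dropped and the merged outline is re-measured after clipping — boundary = 124.90 mm. So its perimeter = 124.90 mm. Layer 126 (z = 15.12): the cube does not reach this height (z outside [0, 15]); the cube at (3.5, 12.5) is present — its section is the full 19×5 rectangle (perimeter 48.00 mm); Combining (union): only the 19×5 cube at (3.5, 12.5) is present, so the union is just that shape — boundary = 48.00 mm; the cylinder at (-0.5, -3.5) is absent (z outside [3.5, 14.5]); Merging all regions: only the result so far is present, so the union is just that shape — boundary = 48.00 mm. So its perimeter = 48.00 mm. Layer 32 is larger (124.90 vs 48.00 mm).

layer 32 (z = 3.84 mm)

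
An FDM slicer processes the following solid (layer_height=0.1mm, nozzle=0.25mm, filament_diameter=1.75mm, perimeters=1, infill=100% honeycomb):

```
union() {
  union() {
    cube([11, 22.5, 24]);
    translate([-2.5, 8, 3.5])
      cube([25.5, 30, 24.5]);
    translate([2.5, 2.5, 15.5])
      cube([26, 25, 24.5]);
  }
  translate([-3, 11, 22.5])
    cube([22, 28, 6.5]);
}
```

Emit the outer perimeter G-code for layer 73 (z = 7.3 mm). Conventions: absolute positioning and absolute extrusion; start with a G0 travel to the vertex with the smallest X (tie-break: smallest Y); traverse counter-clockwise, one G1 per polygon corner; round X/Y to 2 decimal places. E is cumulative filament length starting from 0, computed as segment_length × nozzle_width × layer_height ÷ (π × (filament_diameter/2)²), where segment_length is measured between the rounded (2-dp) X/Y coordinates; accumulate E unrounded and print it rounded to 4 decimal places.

At z = 7.3 mm: the cube is present — its section is the full 11×22.5 rectangle; the cube at (-2.5, 8) is present — its section is the full 25.5×30 rectangle; the cube at (2.5, 2.5) is not intersected at this z (z outside [15.5, 40]); Taking the union: the regions partially overlap (shared area 159.50 mm²), so overlapping operands fuse into one piece — 1 connected region; the cube at (-3, 11) is absent (z outside [22.5, 29]); Combining (union): only that combined region is present, so the union is just that shape — 1 connected region. The outline is a single polygon with 8 vertices. Extrusion per mm of travel: 0.25 × 0.1 / (π × 0.875²) = 0.010394. Accumulating E over each segment gives final E = 1.3200.

G0 X-2.50 Y8.00 Z7.30
G1 X0.00 Y8.00 E0.0260
G1 X0.00 Y0.00 E0.1091
G1 X11.00 Y0.00 E0.2235
G1 X11.00 Y8.00 E0.3066
G1 X23.00 Y8.00 E0.4313
G1 X23.00 Y38.00 E0.7432
G1 X-2.50 Y38.00 E1.0082
G1 X-2.50 Y8.00 E1.3200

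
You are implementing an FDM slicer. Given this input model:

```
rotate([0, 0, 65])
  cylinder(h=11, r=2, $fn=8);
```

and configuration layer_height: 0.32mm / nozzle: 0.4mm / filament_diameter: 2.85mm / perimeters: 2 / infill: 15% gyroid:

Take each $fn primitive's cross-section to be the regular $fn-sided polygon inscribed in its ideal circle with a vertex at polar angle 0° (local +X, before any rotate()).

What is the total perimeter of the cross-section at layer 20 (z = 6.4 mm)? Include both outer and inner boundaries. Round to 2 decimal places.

12.25 mm

At z = 6.4 mm: the cylinder: section is a regular 8-gon, circumradius r=2 (perimeter = 2·8·2.000·sin(180°/8) = 12.25 mm); (rotated 65° about Z; rotation is an isometry so areas/perimeters/island counts are preserved). Overall, the cross-section is a single solid region. Total boundary length (outer) = 12.25 mm.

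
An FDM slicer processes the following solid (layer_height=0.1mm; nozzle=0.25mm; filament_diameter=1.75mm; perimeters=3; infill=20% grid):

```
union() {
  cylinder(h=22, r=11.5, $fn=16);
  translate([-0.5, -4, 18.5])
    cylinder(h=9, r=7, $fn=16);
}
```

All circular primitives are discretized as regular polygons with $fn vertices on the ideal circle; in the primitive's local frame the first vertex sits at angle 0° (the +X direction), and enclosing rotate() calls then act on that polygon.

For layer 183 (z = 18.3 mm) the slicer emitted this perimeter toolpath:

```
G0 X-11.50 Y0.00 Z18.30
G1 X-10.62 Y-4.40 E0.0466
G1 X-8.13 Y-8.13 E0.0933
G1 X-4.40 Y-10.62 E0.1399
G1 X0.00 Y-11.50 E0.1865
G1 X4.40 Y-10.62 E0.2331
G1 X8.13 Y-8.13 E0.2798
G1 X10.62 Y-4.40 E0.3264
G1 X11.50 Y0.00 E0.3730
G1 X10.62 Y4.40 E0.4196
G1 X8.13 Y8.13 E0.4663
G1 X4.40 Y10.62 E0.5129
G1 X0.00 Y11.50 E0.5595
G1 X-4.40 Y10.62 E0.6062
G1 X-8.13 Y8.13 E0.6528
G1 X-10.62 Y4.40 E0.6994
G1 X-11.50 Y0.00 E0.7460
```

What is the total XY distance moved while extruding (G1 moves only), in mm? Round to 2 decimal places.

Sum the Euclidean lengths of each G1 segment: total = 71.78 mm.

71.78 mm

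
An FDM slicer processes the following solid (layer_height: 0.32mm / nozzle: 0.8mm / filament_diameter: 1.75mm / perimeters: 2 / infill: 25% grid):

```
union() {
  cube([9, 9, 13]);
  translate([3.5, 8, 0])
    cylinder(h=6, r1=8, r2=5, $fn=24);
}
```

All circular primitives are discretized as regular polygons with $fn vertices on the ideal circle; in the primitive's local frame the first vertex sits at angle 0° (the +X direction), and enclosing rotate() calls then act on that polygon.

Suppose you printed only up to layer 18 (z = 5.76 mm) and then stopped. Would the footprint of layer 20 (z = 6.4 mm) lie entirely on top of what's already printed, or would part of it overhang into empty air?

entirely on top

Compare the two slices. At z = 5.76: the cube is present — its section is the full 9×9 rectangle (area 81.00 mm²); the cone at (3.5, 8): at t=0.960 of its height the radius interpolates to r₁+(r₂−r₁)t = 5.120, giving a regular 24-gon of that circumradius (area = (24/2)·5.120²·sin(360°/24) = 81.42 mm²); Taking the union: the regions partially overlap — summed areas 162.42 mm² minus the doubly-counted overlap 45.20 mm² gives 117.22 mm² — area = 117.22 mm². At z = 6.4: the 9×9 cube contributes its full rectangle (area 81.00 mm²); the cone at (3.5, 8) is not intersected at this z (z outside [0, 6]); Taking the union: only the 9×9 cube is present, so the union is just that shape — area = 81.00 mm². Checking containment: the cross-section at z = 6.4 is a subset of the cross-section at z = 5.76.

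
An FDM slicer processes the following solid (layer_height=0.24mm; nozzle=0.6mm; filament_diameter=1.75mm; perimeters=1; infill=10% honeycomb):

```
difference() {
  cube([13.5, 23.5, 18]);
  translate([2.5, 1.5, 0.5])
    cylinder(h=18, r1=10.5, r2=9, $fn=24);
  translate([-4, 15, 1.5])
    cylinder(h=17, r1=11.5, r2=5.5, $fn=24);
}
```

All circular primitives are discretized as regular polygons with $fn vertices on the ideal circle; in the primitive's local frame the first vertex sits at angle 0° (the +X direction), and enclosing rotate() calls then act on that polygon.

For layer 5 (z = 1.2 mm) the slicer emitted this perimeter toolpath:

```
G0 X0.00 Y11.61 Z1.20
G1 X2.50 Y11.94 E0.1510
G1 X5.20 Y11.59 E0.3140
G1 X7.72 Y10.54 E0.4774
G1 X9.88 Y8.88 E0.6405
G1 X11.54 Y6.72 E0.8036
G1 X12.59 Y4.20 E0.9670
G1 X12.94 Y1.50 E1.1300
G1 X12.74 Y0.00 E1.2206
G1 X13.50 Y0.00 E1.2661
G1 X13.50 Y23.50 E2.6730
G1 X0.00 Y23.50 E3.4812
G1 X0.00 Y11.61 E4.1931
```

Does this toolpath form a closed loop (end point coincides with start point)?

Start point (G0): (0.00, 11.61). End point (last G1): the path returns to the start — closed.

yes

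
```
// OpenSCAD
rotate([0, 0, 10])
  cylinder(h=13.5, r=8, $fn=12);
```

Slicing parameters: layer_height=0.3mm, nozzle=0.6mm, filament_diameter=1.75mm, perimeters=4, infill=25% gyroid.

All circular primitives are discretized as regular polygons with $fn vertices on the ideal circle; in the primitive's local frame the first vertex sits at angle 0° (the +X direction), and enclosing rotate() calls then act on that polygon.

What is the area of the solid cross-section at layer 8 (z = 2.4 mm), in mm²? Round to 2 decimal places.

At z = 2.4 mm: the r=8 cylinder gives a regular 12-gon of circumradius 8 (constant along its height) (area = (12/2)·8.000²·sin(360°/12) = 192.00 mm²); (whole slice rotated 10° about Z — lengths, areas and connectivity unchanged). Overall, the cross-section is a single solid region. Net area = 192.00 mm².

192.00 mm²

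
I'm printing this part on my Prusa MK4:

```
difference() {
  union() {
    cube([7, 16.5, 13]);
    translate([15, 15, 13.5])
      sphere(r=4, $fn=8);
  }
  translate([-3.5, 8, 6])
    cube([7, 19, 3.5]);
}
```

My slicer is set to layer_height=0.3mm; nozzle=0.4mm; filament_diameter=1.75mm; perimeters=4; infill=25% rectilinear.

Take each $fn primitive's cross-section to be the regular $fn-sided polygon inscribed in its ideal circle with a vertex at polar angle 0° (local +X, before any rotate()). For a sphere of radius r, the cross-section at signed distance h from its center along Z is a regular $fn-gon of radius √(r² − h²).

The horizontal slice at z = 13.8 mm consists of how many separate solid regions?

At z = 13.8 mm: the cube does not reach this height (z outside [0, 13]); the r=4 sphere at (15, 15) slices to a regular 8-gon of circumradius 3.989 (√(r²−h²) with h=0.3 from center); Combining (union): only the r=4 sphere at (15, 15) is present, so the union is just that shape — 1 connected region; the cube at (-3.5, 8) is not intersected at this z (z outside [6, 9.5]); After the difference (first − rest): none of the subtracted shapes is present at this height, so that combined region is unchanged — 1 connected region. The result has 1 disconnected region.

1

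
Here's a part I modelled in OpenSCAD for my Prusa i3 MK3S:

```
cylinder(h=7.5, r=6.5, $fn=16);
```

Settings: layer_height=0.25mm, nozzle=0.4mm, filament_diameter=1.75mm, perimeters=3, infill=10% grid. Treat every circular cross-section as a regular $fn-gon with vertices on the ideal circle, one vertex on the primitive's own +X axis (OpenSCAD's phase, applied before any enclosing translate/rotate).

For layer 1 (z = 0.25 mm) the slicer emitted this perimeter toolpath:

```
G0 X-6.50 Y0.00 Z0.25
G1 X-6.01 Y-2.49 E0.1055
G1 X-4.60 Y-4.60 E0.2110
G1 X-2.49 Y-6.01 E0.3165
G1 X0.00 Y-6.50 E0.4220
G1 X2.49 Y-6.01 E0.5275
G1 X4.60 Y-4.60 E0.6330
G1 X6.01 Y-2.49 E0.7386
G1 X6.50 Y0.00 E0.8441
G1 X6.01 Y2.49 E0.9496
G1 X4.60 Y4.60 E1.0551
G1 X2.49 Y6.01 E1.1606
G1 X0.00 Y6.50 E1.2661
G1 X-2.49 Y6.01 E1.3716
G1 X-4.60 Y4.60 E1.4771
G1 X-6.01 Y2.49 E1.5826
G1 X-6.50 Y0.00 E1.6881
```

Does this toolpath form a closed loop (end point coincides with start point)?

yes

Start point (G0): (-6.50, 0.00). End point (last G1): the path returns to the start — closed.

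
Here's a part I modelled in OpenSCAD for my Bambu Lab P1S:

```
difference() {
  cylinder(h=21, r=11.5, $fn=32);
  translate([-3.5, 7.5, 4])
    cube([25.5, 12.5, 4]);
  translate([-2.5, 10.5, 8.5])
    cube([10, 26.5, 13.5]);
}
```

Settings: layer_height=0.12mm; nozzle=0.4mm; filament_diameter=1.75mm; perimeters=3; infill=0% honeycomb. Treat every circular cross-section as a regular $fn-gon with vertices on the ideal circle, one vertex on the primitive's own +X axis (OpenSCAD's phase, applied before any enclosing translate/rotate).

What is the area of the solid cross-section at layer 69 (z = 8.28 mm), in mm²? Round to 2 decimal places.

412.81 mm²

At z = 8.28 mm: the r=11.5 cylinder contributes a regular 32-gon of circumradius 11.5 (area = (32/2)·11.500²·sin(360°/32) = 412.81 mm²); the cube at (-3.5, 7.5) is not intersected at this z (z outside [4, 8]); the cube at (-2.5, 10.5) is absent (z outside [8.5, 22]); Subtracting the remaining from the first: none of the subtracted shapes is present at this height, so the r=11.5 cylinder is unchanged — area = 412.81 mm². Overall, the cross-section is a single solid region. Net area = 412.81 mm².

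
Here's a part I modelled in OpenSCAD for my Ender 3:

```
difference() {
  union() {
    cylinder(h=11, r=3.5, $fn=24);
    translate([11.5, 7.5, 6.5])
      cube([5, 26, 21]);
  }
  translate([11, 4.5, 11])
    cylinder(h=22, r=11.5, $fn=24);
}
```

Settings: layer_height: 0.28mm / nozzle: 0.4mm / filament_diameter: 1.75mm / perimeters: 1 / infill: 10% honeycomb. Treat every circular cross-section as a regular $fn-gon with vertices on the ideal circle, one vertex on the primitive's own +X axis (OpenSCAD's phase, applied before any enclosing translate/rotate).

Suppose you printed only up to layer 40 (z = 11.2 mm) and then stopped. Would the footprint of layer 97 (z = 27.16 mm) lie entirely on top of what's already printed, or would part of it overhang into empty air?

Compare the two slices. At z = 11.2: the cylinder is absent (z outside [0, 11]); the cube at (11.5, 7.5) (footprint 5×26) is included at this height (area 130.00 mm²); Combining (union): only the 5×26 cube at (11.5, 7.5) is present, so the union is just that shape — area = 130.00 mm²; the r=11.5 cylinder at (11, 4.5) gives a regular 24-gon of circumradius 11.5 (constant along its height) (area = (24/2)·11.500²·sin(360°/24) = 410.75 mm²); After the difference (first − rest): starting from the result so far (130.00 mm²), the r=11.5 cylinder at (11, 4.5) partially overlaps it — only the 39.63 mm² overlap (of its 410.75 mm²) is removed, clipping the outline — area = 90.37 mm². At z = 27.16: the cylinder is not intersected at this z (z outside [0, 11]); the cube at (11.5, 7.5) (footprint 5×26) is included at this height (area 130.00 mm²); Combining (union): only the 5×26 cube at (11.5, 7.5) is present, so the union is just that shape — area = 130.00 mm²; the r=11.5 cylinder at (11, 4.5) contributes a regular 24-gon of circumradius 11.5 (area = (24/2)·11.500²·sin(360°/24) = 410.75 mm²); Subtracting the remaining from the first: starting from that combined region (130.00 mm²), the r=11.5 cylinder at (11, 4.5) partially overlaps it — only the 39.63 mm² overlap (of its 410.75 mm²) is removed, clipping the outline — area = 90.37 mm². Checking containment: the cross-section at z = 27.16 is a subset of the cross-section at z = 11.2.

entirely on top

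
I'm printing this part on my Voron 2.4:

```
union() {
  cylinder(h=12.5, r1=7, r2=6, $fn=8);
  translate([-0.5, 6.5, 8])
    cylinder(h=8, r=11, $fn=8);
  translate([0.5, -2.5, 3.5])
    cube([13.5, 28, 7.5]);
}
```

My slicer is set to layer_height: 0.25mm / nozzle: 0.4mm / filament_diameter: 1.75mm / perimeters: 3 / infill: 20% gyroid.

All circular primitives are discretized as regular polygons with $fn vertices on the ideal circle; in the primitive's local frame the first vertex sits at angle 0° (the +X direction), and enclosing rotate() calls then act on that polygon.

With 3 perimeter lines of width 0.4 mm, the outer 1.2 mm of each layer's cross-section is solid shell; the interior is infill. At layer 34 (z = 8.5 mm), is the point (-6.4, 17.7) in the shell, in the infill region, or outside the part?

outside

At z = 8.5 mm: the cone: at t=0.680 of its height the radius interpolates to r₁+(r₂−r₁)t = 6.320, giving a regular 8-gon of that circumradius; the r=11 cylinder at (-0.5, 6.5) gives a regular 8-gon of circumradius 11 (constant along its height); the 13.5×28 cube at (0.5, -2.5) contributes its full rectangle; Combining (union): the regions partially overlap (shared area 241.65 mm²), so overlapping operands fuse into one piece — 1 connected region. Overall, the cross-section is a single solid region. The nearest boundary edge runs (-8.28, 14.28)→(-0.50, 17.50); distance from the point to it = 2.44 mm. The point is not inside any of the regions above, so it lies outside the cross-section (2.44 mm from the nearest boundary).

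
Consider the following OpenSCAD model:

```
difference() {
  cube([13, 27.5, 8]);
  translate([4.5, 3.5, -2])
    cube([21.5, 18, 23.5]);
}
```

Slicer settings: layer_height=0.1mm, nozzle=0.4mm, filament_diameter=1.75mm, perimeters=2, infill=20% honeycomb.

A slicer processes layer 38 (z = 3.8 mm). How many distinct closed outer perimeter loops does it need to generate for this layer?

1

At z = 3.8 mm: the cube (footprint 13×27.5) is included at this height; the cube at (4.5, 3.5) is present — its section is the full 21.5×18 rectangle; After the difference (first − rest): starting from the 13×27.5 cube, the 21.5×18 cube at (4.5, 3.5) partially overlaps it — only the 153.00 mm² overlap (of its 387.00 mm²) is removed, clipping the outline — 1 connected region. The result has 1 disconnected region.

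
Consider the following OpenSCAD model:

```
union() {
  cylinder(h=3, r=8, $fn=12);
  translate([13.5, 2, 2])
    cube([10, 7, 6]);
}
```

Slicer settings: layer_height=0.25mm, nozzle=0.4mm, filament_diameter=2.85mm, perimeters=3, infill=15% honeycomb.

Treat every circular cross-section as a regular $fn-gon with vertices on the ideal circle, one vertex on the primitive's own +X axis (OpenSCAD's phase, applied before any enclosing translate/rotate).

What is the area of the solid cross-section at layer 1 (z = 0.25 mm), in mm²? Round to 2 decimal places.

At z = 0.25 mm: the cylinder: section is a regular 12-gon, circumradius r=8 (area = (12/2)·8.000²·sin(360°/12) = 192.00 mm²); the cube at (13.5, 2) is absent (z outside [2, 8]); Taking the union: only the r=8 cylinder is present, so the union is just that shape — area = 192.00 mm². Overall, the cross-section is a single solid region. Net area = 192.00 mm².

192.00 mm²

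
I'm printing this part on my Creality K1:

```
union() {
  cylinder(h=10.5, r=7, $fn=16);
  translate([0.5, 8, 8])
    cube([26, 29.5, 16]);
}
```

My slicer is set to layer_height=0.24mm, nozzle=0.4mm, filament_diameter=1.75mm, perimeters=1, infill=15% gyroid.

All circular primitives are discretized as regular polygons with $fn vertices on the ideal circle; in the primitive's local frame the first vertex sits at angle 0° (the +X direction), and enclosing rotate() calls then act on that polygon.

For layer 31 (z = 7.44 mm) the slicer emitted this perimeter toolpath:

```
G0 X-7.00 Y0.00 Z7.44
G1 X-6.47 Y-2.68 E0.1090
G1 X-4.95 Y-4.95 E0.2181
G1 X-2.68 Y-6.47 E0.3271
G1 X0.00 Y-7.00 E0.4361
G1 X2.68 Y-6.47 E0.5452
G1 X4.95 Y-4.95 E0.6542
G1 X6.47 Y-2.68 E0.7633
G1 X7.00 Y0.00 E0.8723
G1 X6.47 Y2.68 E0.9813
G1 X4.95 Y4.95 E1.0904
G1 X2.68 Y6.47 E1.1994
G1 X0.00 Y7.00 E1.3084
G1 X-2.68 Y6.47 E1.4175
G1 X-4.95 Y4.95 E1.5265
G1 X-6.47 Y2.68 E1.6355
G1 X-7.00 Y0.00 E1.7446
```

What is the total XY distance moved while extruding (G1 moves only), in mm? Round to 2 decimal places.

43.71 mm

Sum the Euclidean lengths of each G1 segment: total = 43.71 mm.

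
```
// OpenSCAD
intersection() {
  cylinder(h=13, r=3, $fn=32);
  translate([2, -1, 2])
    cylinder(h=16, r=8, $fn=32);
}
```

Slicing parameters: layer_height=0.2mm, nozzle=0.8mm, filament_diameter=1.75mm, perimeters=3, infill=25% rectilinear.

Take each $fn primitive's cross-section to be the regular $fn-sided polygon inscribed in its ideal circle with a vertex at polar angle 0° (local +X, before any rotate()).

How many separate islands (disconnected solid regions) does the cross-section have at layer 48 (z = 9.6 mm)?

At z = 9.6 mm: the cylinder: section is a regular 32-gon, circumradius r=3; the cylinder at (2, -1): section is a regular 32-gon, circumradius r=8; After intersecting: the r=3 cylinder lies inside the r=8 cylinder at (2, -1), so it is kept whole — 1 connected region. Overall, the cross-section is a single solid region. Island count = 1.

1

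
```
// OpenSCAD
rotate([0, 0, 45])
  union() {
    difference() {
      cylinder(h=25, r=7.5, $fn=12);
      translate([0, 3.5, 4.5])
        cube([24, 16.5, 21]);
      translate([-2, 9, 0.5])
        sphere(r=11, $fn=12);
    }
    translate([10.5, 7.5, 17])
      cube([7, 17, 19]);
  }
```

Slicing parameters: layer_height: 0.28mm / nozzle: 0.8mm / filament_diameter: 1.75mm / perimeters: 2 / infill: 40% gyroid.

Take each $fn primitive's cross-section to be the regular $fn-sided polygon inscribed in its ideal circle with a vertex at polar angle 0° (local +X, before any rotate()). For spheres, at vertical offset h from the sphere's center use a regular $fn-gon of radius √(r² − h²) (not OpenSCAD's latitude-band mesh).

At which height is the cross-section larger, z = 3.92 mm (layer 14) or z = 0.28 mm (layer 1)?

Layer 14 (z = 3.92): the r=7.5 cylinder gives a regular 12-gon of circumradius 7.5 (constant along its height) (area = (12/2)·7.500²·sin(360°/12) = 168.75 mm²); the cube at (0, 3.5) is not intersected at this z (z outside [4.5, 25.5]); the r=11 sphere at (-2, 9) slices to a regular 12-gon of circumradius 10.455 (√(r²−h²) with h=3.42 from center) (area = (12/2)·10.455²·sin(360°/12) = 327.91 mm²); Subtracting the remaining from the first: starting from the r=7.5 cylinder (168.75 mm²), the r=11 sphere at (-2, 9) partially overlaps it — only the 85.23 mm² overlap (of its 327.91 mm²) is removed, clipping the outline — area = 83.52 mm²; the cube at (10.5, 7.5) is not intersected at this z (z outside [17, 36]); Merging all regions: only that combined region is present, so the union is just that shape — area = 83.52 mm²; (rotated 45° about Z; rotation is an isometry so areas/perimeters/island counts are preserved). So its area = 83.52 mm². Layer 1 (z = 0.28): the r=7.5 cylinder gives a regular 12-gon of circumradius 7.5 (constant along its height) (area = (12/2)·7.500²·sin(360°/12) = 168.75 mm²); the cube at (0, 3.5) is not intersected at this z (z outside [4.5, 25.5]); the r=11 sphere at (-2, 9) contributes a regular 12-gon of circumradius √(11²−0.22²) = 10.998 (area = (12/2)·10.998²·sin(360°/12) = 362.85 mm²); Subtracting the remaining from the first: starting from the r=7.5 cylinder (168.75 mm²), the r=11 sphere at (-2, 9) partially overlaps it — only the 93.58 mm² overlap (of its 362.85 mm²) is removed, clipping the outline — area = 75.17 mm²; the cube at (10.5, 7.5) does not reach this height (z outside [17, 36]); Merging all regions: only that combined region is present, so the union is just that shape — area = 75.17 mm²; (whole slice rotated 45° about Z — lengths, areas and connectivity unchanged). So its area = 75.17 mm². Layer 14 is larger (83.52 vs 75.17 mm²).

layer 14 (z = 3.92 mm)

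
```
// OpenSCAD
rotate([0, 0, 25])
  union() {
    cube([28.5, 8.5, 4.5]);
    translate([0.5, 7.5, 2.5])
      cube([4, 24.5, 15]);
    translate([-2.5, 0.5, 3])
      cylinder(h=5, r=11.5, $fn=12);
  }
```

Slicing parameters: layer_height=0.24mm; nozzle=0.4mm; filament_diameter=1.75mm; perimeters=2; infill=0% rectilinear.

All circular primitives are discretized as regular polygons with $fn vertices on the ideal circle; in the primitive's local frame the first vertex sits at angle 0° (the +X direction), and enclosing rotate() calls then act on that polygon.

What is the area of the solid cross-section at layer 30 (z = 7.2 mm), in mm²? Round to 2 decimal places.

482.68 mm²

At z = 7.2 mm: the cube is not intersected at this z (z outside [0, 4.5]); the 4×24.5 cube at (0.5, 7.5) contributes its full rectangle (area 98.00 mm²); the cylinder at (-2.5, 0.5): section is a regular 12-gon, circumradius r=11.5 (area = (12/2)·11.500²·sin(360°/12) = 396.75 mm²); Merging all regions: the regions partially overlap — summed areas 494.75 mm² minus the doubly-counted overlap 12.07 mm² gives 482.68 mm² — area = 482.68 mm²; (rotated 25° about Z; rotation is an isometry so areas/perimeters/island counts are preserved). Overall, the cross-section is a single solid region. Net area = 482.68 mm².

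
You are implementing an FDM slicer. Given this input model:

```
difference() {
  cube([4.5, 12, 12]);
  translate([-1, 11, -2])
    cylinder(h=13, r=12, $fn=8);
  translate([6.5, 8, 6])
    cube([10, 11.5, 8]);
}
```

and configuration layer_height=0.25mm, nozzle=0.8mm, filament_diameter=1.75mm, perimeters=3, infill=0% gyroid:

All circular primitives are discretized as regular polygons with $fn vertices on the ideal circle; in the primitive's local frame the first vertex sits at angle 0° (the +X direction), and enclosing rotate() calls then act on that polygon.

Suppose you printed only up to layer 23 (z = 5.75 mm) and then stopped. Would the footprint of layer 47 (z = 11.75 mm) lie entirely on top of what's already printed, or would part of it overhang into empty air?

part overhangs

Compare the two slices. At z = 5.75: the cube (footprint 4.5×12) is included at this height (area 54.00 mm²); the cylinder at (-1, 11): section is a regular 8-gon, circumradius r=12 (area = (8/2)·12.000²·sin(360°/8) = 407.29 mm²); the cube at (6.5, 8) is absent (z outside [6, 14]); Taking the first minus the rest: starting from the 4.5×12 cube (54.00 mm²), the r=12 cylinder at (-1, 11) partially overlaps it — only the 52.03 mm² overlap (of its 407.29 mm²) is removed, clipping the outline — area = 1.97 mm². At z = 11.75: the 4.5×12 cube contributes its full rectangle (area 54.00 mm²); the cylinder at (-1, 11) is absent (z outside [-2, 11]); the 10×11.5 cube at (6.5, 8) contributes its full rectangle (area 115.00 mm²); Subtracting the remaining from the first: starting from the 4.5×12 cube (54.00 mm²), the 10×11.5 cube at (6.5, 8) misses the remaining region (no effect) — area = 54.00 mm². Checking containment: at z = 11.75 the cross-section extends beyond the z = 5.75 cross-section by about 52.03 mm².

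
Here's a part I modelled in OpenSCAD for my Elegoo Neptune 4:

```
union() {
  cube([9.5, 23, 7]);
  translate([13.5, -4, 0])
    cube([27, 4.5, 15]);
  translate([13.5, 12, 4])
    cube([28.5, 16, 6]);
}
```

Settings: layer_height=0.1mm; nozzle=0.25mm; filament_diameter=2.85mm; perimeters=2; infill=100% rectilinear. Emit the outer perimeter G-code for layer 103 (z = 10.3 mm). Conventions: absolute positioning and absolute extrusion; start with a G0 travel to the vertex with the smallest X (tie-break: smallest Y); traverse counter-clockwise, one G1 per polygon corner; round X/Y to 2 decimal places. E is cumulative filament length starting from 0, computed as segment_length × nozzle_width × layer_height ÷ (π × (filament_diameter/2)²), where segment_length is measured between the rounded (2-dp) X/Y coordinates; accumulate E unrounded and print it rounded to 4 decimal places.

G0 X13.50 Y-4.00 Z10.30
G1 X40.50 Y-4.00 E0.1058
G1 X40.50 Y0.50 E0.1234
G1 X13.50 Y0.50 E0.2293
G1 X13.50 Y-4.00 E0.2469

At z = 10.3 mm: the cube is not intersected at this z (z outside [0, 7]); the cube at (13.5, -4) (footprint 27×4.5) is included at this height; the cube at (13.5, 12) is not intersected at this z (z outside [4, 10]); Taking the union: only the 27×4.5 cube at (13.5, -4) is present, so the union is just that shape — 1 connected region. The outline is a single polygon with 4 vertices. Extrusion per mm of travel: 0.25 × 0.1 / (π × 1.425²) = 0.003919. Accumulating E over each segment gives final E = 0.2469.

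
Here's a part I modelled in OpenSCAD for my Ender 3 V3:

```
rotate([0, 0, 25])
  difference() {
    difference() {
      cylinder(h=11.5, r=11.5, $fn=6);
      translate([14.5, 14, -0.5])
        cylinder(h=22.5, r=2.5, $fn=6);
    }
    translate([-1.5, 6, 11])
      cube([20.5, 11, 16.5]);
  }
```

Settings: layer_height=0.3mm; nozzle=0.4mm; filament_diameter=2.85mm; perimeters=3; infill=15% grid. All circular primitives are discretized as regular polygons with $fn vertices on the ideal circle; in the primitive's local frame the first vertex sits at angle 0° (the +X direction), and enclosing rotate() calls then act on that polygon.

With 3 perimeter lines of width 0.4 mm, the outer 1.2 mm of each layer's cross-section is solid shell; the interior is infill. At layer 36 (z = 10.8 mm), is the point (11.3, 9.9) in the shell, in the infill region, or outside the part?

At z = 10.8 mm: the cylinder: section is a regular 6-gon, circumradius r=11.5; the cylinder at (14.5, 14): section is a regular 6-gon, circumradius r=2.5; After the difference (first − rest): starting from the r=11.5 cylinder, the r=2.5 cylinder at (14.5, 14) misses the remaining region (no effect) — 1 connected region; the cube at (-1.5, 6) is not intersected at this z (z outside [11, 27.5]); Subtracting the remaining from the first: none of the subtracted shapes is present at this height, so that combined region is unchanged — 1 connected region; (whole slice rotated 25° about Z — lengths, areas and connectivity unchanged). Overall, the cross-section is a single solid region. Undo the 25° rotation: the query point maps to (14.425, 4.197) in the un-rotated model frame. The nearest boundary edge runs (5.75, 9.96)→(11.50, 0.00); distance from the point to it = 4.63 mm. The point is not inside any of the regions above, so it lies outside the cross-section (4.63 mm from the nearest boundary).

outside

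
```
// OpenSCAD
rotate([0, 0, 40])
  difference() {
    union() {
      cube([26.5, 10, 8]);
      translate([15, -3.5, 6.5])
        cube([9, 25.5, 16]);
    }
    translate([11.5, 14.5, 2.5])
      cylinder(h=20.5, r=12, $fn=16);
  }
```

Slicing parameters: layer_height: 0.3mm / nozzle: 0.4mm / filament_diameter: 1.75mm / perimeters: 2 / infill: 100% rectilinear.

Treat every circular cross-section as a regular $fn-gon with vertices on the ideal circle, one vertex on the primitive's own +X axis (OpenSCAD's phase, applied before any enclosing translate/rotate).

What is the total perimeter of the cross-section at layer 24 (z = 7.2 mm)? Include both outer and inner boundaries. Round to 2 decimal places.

112.80 mm

At z = 7.2 mm: the 26.5×10 cube contributes its full rectangle (perimeter 73.00 mm); the cube at (15, -3.5) (footprint 9×25.5) is included at this height (perimeter 69.00 mm); Combining (union): the regions partially overlap (shared area 90.00 mm²), so the edge portions inside another operand are dropped and the merged outline is re-measured after clipping — boundary = 104.00 mm; the cylinder at (11.5, 14.5): section is a regular 16-gon, circumradius r=12 (perimeter = 2·16·12.000·sin(180°/16) = 74.91 mm); Subtracting the remaining from the first: starting from that combined region, the r=12 cylinder at (11.5, 14.5) partially overlaps it — only the 208.86 mm² overlap (of its 440.85 mm²) is removed, clipping the outline — boundary = 112.80 mm; (rotated 40° about Z; rotation is an isometry so areas/perimeters/island counts are preserved). Overall, the cross-section is a single solid region. Total boundary length (outer) = 112.80 mm.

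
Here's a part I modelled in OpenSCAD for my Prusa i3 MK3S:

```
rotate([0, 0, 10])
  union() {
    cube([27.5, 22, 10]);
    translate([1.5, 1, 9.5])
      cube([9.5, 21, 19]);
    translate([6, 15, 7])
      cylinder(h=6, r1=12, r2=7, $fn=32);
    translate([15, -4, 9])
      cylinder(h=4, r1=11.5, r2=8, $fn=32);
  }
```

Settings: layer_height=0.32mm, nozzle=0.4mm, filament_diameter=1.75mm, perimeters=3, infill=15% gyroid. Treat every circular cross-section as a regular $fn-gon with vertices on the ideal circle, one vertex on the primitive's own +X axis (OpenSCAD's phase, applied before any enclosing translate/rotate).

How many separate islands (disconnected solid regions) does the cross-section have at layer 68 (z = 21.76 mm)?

At z = 21.76 mm: the cube is not intersected at this z (z outside [0, 10]); the cube at (1.5, 1) (footprint 9.5×21) is included at this height; the cone at (6, 15) does not reach this height (z outside [7, 13]); the cone at (15, -4) is absent (z outside [9, 13]); Combining (union): only the 9.5×21 cube at (1.5, 1) is present, so the union is just that shape — 1 connected region; (rotated 10° about Z; rotation is an isometry so areas/perimeters/island counts are preserved). Overall, the cross-section is a single solid region. Island count = 1.

1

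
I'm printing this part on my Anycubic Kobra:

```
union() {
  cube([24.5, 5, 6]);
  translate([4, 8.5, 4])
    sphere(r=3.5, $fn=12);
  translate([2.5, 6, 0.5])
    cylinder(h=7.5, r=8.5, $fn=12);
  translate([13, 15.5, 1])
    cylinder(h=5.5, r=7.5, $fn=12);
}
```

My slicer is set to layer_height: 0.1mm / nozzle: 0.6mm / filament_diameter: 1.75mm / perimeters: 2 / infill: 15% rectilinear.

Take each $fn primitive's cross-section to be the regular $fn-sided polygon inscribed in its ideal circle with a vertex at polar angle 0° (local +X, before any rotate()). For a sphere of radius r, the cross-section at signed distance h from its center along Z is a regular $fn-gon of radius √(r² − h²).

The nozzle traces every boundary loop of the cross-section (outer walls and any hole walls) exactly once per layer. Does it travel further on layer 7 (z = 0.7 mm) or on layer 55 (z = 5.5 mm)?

layer 55 (z = 5.5 mm)

Layer 7 (z = 0.7): the 24.5×5 cube contributes its full rectangle (perimeter 59.00 mm); the r=3.5 sphere at (4, 8.5) contributes a regular 12-gon of circumradius √(3.5²−3.3²) = 1.166 (perimeter = 2·12·1.166·sin(180°/12) = 7.24 mm); the r=8.5 cylinder at (2.5, 6) gives a regular 12-gon of circumradius 8.5 (constant along its height) (perimeter = 2·12·8.500·sin(180°/12) = 52.80 mm); the cylinder at (13, 15.5) does not reach this height (z outside [1, 6.5]); Combining (union): the regions partially overlap (shared area 53.27 mm²), so the edge portions inside another operand are dropped and the merged outline is re-measured after clipping — boundary = 82.12 mm. So its perimeter = 82.12 mm. Layer 55 (z = 5.5): the cube (footprint 24.5×5) is included at this height (perimeter 59.00 mm); the r=3.5 sphere at (4, 8.5) slices to a regular 12-gon of circumradius 3.162 (√(r²−h²) with h=1.5 from center) (perimeter = 2·12·3.162·sin(180°/12) = 19.64 mm); the r=8.5 cylinder at (2.5, 6) gives a regular 12-gon of circumradius 8.5 (constant along its height) (perimeter = 2·12·8.500·sin(180°/12) = 52.80 mm); the r=7.5 cylinder at (13, 15.5) gives a regular 12-gon of circumradius 7.5 (constant along its height) (perimeter = 2·12·7.500·sin(180°/12) = 46.59 mm); Merging all regions: the regions partially overlap (shared area 85.95 mm²), so the edge portions inside another operand are dropped and the merged outline is re-measured after clipping — boundary = 115.17 mm. So its perimeter = 115.17 mm. Layer 55 is larger (115.17 vs 82.12 mm).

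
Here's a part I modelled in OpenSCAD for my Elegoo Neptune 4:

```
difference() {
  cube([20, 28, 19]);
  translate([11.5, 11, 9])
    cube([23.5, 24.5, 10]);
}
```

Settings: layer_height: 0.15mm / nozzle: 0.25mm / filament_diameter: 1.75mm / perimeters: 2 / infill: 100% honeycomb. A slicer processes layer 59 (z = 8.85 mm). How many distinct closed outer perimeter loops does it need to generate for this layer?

1

At z = 8.85 mm: the cube (footprint 20×28) is included at this height; the cube at (11.5, 11) is not intersected at this z (z outside [9, 19]); Taking the first minus the rest: none of the subtracted shapes is present at this height, so the 20×28 cube is unchanged — 1 connected region. The result has 1 disconnected region.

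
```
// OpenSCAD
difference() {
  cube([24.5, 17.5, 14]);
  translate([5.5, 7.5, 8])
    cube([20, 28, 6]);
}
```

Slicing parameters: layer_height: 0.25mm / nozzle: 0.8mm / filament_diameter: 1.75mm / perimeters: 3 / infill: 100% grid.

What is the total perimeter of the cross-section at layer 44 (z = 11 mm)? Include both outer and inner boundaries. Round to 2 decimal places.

At z = 11 mm: the 24.5×17.5 cube contributes its full rectangle (perimeter 84.00 mm); the cube at (5.5, 7.5) (footprint 20×28) is included at this height (perimeter 96.00 mm); After the difference (first − rest): starting from the 24.5×17.5 cube, the 20×28 cube at (5.5, 7.5) partially overlaps it — only the 190.00 mm² overlap (of its 560.00 mm²) is removed, clipping the outline — boundary = 84.00 mm. Overall, the cross-section is a single solid region. Total boundary length (outer) = 84.00 mm.

84.00 mm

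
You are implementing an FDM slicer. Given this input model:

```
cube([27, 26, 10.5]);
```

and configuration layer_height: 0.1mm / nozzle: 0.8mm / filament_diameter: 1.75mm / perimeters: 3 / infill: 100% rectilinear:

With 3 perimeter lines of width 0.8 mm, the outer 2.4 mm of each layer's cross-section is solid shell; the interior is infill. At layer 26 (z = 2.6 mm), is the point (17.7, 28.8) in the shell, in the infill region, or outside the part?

outside

At z = 2.6 mm: the 27×26 cube contributes its full rectangle. Overall, the cross-section is a single solid region. The nearest boundary edge runs (27.00, 26.00)→(0.00, 26.00); distance from the point to it = 2.80 mm. The point is not inside any of the regions above, so it lies outside the cross-section (2.80 mm from the nearest boundary).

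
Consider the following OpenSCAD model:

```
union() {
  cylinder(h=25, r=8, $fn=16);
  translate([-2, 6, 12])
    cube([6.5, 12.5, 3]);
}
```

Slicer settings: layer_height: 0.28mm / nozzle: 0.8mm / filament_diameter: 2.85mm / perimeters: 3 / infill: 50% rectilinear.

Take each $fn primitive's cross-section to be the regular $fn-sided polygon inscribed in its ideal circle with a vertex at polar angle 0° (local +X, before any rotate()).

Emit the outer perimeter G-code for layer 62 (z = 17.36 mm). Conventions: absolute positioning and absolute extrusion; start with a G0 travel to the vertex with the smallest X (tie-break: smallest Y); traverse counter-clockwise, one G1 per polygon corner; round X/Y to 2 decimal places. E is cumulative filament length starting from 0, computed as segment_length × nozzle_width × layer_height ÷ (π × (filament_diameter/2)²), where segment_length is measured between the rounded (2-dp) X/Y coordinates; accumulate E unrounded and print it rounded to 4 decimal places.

G0 X-8.00 Y0.00 Z17.36
G1 X-7.39 Y-3.06 E0.1096
G1 X-5.66 Y-5.66 E0.2192
G1 X-3.06 Y-7.39 E0.3289
G1 X0.00 Y-8.00 E0.4384
G1 X3.06 Y-7.39 E0.5480
G1 X5.66 Y-5.66 E0.6577
G1 X7.39 Y-3.06 E0.7673
G1 X8.00 Y0.00 E0.8769
G1 X7.39 Y3.06 E0.9864
G1 X5.66 Y5.66 E1.0961
G1 X3.06 Y7.39 E1.2057
G1 X0.00 Y8.00 E1.3153
G1 X-3.06 Y7.39 E1.4249
G1 X-5.66 Y5.66 E1.5345
G1 X-7.39 Y3.06 E1.6442
G1 X-8.00 Y0.00 E1.7537

At z = 17.36 mm: the cylinder: section is a regular 16-gon, circumradius r=8; the cube at (-2, 6) is absent (z outside [12, 15]); Taking the union: only the r=8 cylinder is present, so the union is just that shape — 1 connected region. The outline is a single polygon with 16 vertices. Extrusion per mm of travel: 0.8 × 0.28 / (π × 1.425²) = 0.035113. Accumulating E over each segment gives final E = 1.7537.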